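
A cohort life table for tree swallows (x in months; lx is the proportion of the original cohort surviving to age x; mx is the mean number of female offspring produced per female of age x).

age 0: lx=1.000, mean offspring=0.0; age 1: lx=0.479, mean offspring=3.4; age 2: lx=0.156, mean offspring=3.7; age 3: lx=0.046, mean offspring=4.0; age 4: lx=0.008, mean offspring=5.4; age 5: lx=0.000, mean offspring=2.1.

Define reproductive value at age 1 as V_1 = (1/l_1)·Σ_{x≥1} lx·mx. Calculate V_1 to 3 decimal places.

lx·mx for x ≥ 1: 1.6286, 0.5772, 0.184, 0.0432, 0 → sum = 2.433
V_1 = 2.433 / l_1 = 2.433 / 0.479 = 5.079332… → 5.079

5.079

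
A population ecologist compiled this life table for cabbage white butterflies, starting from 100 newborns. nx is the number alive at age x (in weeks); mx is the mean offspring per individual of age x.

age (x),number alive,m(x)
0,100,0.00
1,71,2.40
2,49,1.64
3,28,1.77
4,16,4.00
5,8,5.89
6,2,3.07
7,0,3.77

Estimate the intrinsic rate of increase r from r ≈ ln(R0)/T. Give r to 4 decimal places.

lx = nx/n0 = nx/100: 1, 0.71, 0.49, 0.28, 0.16, 0.08, 0.02, 0
R0 = Σ lx·mx = 0 + 1.704 + 0.8036 + 0.4956 + 0.64 + 0.4712 + 0.0614 + 0 = 4.1758
Σ x·lx·mx = 10.0824; T = 10.0824/4.1758 = 2.41448…
r ≈ ln(R0)/T = ln(4.1758)/2.41448… = 0.591972… → 0.5920

0.5920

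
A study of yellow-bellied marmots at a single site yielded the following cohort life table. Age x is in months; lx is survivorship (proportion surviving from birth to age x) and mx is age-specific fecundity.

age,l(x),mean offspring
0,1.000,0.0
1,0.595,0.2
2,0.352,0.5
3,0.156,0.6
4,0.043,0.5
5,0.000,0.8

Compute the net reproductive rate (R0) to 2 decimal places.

0.41

lx·mx by age: 0, 0.119, 0.176, 0.0936, 0.0215, 0
R0 = Σ lx·mx = 0.4101 → 0.41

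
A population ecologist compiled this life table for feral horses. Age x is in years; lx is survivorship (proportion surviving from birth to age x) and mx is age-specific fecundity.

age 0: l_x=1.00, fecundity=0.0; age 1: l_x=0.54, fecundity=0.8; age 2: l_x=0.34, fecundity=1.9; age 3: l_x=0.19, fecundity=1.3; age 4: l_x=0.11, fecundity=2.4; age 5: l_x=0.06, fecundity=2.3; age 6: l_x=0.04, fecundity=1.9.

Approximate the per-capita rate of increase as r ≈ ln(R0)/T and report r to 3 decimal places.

0.228

R0 = Σ lx·mx = 0 + 0.432 + 0.646 + 0.247 + 0.264 + 0.138 + 0.076 = 1.803
Σ x·lx·mx = 4.667; T = 4.667/1.803 = 2.58846…
r ≈ ln(R0)/T = ln(1.803)/2.58846… = 0.22772… → 0.228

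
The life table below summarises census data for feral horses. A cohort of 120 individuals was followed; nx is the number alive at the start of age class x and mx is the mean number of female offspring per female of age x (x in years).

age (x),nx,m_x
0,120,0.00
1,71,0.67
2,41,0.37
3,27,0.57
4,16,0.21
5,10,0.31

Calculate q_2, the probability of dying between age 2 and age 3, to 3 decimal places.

0.341

lx = nx/n0 = nx/120: 1, 0.59167…, 0.34167…, 0.225, 0.13333…, 0.08333…
q_2 = (l_2 − l_3) / l_2 = (0.341667… − 0.225) / 0.341667…
     = 0.116667… / 0.341667… = 0.341463… → 0.341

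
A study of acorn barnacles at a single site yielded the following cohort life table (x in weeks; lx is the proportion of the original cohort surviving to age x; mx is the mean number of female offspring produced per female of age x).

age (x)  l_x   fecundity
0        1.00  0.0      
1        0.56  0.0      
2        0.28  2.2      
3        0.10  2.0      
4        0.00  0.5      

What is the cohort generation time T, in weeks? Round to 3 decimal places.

lx·mx: 0, 0, 0.616, 0.2, 0 → R0 = 0.816
x·lx·mx: 0, 0, 1.232, 0.6, 0 → Σ = 1.832
T = 1.832 / 0.816 = 2.245098… → 2.245

2.245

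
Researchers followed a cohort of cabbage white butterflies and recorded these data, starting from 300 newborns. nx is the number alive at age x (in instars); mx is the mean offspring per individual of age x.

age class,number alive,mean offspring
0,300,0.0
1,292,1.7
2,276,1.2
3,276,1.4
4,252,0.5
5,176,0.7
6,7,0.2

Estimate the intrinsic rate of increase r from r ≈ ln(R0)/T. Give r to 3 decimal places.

0.674

lx = nx/n0 = nx/300: 1, 0.97333…, 0.92, 0.92, 0.84, 0.58667…, 0.02333…
R0 = Σ lx·mx = 0 + 1.65467… + 1.104 + 1.288 + 0.42 + 0.41067… + 0.00467… = 4.882…
Σ x·lx·mx = 11.488…; T = 11.488…/4.882… = 2.35313…
r ≈ ln(R0)/T = ln(4.882…)/2.35313… = 0.67381… → 0.674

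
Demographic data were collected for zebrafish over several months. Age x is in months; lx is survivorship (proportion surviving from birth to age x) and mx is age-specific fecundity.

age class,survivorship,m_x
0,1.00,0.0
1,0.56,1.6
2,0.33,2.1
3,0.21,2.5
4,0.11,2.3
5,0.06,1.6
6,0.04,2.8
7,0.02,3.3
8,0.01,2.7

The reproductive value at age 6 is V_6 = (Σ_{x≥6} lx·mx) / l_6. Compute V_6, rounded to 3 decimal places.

5.125

lx·mx for x ≥ 6: 0.112, 0.066, 0.027 → sum = 0.205
V_6 = 0.205 / l_6 = 0.205 / 0.04 = 5.125 → 5.125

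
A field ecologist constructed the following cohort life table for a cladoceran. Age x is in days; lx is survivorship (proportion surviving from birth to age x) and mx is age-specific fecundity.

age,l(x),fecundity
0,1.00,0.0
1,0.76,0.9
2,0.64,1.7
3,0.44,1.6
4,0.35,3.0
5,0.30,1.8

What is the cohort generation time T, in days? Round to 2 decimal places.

lx·mx: 0, 0.684, 1.088, 0.704, 1.05, 0.54 → R0 = 4.066
x·lx·mx: 0, 0.684, 2.176, 2.112, 4.2, 2.7 → Σ = 11.872
T = 11.872 / 4.066 = 2.919823… → 2.92

2.92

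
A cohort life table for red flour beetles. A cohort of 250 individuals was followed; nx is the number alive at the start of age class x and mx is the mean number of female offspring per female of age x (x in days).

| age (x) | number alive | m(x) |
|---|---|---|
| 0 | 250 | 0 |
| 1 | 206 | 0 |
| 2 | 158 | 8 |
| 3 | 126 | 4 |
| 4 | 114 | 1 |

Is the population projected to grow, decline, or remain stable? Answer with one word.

lx = nx/n0 = nx/250: 1, 0.824, 0.632, 0.504, 0.456
R0 = Σ lx·mx = 0 + 0 + 5.056 + 2.016 + 0.456 = 7.528
R0 > 1, so the population is growing.

growing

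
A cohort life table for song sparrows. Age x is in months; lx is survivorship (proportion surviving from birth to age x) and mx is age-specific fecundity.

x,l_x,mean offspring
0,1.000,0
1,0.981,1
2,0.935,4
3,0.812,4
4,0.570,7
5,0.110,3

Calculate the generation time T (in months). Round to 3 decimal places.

lx·mx: 0, 0.981, 3.74, 3.248, 3.99, 0.33 → R0 = 12.289
x·lx·mx: 0, 0.981, 7.48, 9.744, 15.96, 1.65 → Σ = 35.815
T = 35.815 / 12.289 = 2.914395… → 2.914

2.914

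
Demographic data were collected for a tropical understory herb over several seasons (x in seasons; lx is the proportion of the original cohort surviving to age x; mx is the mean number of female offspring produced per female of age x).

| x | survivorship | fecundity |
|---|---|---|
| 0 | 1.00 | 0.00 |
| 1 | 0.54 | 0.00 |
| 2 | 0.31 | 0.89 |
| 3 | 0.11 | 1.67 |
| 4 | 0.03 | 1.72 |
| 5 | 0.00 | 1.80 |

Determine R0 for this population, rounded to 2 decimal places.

lx·mx by age: 0, 0, 0.2759, 0.1837, 0.0516, 0
R0 = Σ lx·mx = 0.5112 → 0.51

0.51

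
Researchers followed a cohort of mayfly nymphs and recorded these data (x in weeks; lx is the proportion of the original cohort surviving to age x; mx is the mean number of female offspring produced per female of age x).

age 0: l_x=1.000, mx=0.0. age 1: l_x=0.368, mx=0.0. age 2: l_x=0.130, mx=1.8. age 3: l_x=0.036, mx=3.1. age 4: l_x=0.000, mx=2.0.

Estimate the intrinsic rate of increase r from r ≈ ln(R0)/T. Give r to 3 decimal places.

-0.457

R0 = Σ lx·mx = 0 + 0 + 0.234 + 0.1116 + 0 = 0.3456
Σ x·lx·mx = 0.8028; T = 0.8028/0.3456 = 2.32292…
r ≈ ln(R0)/T = ln(0.3456)/2.32292… = -0.45739… → -0.457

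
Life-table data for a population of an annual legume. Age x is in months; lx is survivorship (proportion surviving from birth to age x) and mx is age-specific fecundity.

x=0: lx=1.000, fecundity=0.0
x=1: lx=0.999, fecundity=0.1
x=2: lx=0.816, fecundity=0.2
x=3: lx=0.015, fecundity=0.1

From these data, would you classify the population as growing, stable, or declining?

R0 = Σ lx·mx = 0 + 0.0999 + 0.1632 + 0.0015 = 0.2646
R0 < 1, so the population is declining.

declining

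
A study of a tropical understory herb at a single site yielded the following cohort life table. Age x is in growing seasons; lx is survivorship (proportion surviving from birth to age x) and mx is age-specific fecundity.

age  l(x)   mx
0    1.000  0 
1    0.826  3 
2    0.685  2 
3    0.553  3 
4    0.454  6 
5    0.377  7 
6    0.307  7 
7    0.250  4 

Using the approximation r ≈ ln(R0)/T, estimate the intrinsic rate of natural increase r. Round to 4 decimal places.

0.6832

R0 = Σ lx·mx = 0 + 2.478 + 1.37 + 1.659 + 2.724 + 2.639 + 2.149 + 1 = 14.019
Σ x·lx·mx = 54.18; T = 54.18/14.019 = 3.86475…
r ≈ ln(R0)/T = ln(14.019)/3.86475… = 0.683203… → 0.6832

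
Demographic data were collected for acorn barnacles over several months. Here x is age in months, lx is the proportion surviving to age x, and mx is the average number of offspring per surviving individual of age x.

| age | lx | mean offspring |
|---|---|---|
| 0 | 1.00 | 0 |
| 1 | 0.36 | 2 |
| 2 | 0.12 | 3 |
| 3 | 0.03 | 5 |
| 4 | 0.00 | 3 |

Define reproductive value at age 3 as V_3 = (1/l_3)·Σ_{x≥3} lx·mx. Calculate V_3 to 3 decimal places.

5.000

lx·mx for x ≥ 3: 0.15, 0 → sum = 0.15
V_3 = 0.15 / l_3 = 0.15 / 0.03 = 5 → 5.000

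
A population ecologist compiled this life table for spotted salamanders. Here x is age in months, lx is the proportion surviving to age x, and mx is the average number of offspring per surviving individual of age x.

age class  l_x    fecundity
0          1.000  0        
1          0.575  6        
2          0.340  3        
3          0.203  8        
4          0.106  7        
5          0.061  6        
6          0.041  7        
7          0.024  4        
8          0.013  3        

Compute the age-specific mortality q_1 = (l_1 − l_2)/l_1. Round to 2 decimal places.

0.41

q_1 = (l_1 − l_2) / l_1 = (0.575 − 0.34) / 0.575
     = 0.235 / 0.575 = 0.408696… → 0.41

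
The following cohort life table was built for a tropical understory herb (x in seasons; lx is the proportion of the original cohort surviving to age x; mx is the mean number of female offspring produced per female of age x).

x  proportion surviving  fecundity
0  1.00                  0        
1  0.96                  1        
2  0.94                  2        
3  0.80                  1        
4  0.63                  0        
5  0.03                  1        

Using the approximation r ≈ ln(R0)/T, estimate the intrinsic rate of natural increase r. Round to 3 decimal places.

0.656

R0 = Σ lx·mx = 0 + 0.96 + 1.88 + 0.8 + 0 + 0.03 = 3.67
Σ x·lx·mx = 7.27; T = 7.27/3.67 = 1.98093…
r ≈ ln(R0)/T = ln(3.67)/1.98093… = 0.65636… → 0.656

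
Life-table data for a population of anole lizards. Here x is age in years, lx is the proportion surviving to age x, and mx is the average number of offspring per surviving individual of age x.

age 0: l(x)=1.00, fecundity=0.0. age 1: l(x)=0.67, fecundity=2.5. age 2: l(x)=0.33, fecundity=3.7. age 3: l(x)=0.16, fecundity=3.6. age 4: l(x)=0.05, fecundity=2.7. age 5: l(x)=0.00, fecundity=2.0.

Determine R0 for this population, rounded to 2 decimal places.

3.61

lx·mx by age: 0, 1.675, 1.221, 0.576, 0.135, 0
R0 = Σ lx·mx = 3.607 → 3.61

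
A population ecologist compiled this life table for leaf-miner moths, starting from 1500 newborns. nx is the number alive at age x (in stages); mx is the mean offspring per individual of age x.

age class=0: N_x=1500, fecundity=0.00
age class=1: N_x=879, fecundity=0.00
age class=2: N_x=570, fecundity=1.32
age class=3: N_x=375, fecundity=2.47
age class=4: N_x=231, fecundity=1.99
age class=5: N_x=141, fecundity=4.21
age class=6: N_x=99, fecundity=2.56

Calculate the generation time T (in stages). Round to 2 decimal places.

lx = nx/n0 = nx/1500: 1, 0.586, 0.38, 0.25, 0.154, 0.094, 0.066
lx·mx: 0, 0, 0.5016, 0.6175, 0.30646, 0.39574, 0.16896 → R0 = 1.99026
x·lx·mx: 0, 0, 1.0032, 1.8525, 1.22584, 1.9787, 1.01376 → Σ = 7.074
T = 7.074 / 1.99026 = 3.554309… → 3.55

3.55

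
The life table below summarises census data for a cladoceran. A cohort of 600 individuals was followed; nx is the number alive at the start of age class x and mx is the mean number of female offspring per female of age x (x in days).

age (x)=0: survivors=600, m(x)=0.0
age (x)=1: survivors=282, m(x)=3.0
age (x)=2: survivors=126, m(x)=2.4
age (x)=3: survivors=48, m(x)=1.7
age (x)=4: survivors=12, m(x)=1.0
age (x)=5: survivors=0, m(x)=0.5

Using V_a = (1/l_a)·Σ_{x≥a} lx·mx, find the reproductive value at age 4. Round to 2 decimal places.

1.00

lx = nx/n0 = nx/600: 1, 0.47, 0.21, 0.08, 0.02, 0
lx·mx for x ≥ 4: 0.02, 0 → sum = 0.02
V_4 = 0.02 / l_4 = 0.02 / 0.02 = 1 → 1.00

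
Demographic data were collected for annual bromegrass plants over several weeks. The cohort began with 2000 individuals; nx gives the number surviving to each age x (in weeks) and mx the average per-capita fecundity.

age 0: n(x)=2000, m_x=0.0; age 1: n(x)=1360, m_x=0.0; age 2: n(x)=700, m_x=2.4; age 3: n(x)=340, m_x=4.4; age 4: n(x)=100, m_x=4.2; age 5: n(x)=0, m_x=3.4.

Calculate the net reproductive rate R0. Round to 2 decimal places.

1.80

lx = nx/n0 = nx/2000: 1, 0.68, 0.35, 0.17, 0.05, 0
lx·mx by age: 0, 0, 0.84, 0.748, 0.21, 0
R0 = Σ lx·mx = 1.798 → 1.80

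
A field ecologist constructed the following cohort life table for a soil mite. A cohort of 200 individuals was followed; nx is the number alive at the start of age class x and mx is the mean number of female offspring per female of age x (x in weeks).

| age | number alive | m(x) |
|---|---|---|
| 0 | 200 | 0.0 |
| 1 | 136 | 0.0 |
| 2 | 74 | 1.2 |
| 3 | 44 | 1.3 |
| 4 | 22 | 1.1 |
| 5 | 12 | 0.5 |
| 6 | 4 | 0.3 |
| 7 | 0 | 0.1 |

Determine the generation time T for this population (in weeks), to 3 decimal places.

lx = nx/n0 = nx/200: 1, 0.68, 0.37, 0.22, 0.11, 0.06, 0.02, 0
lx·mx: 0, 0, 0.444, 0.286, 0.121, 0.03, 0.006, 0 → R0 = 0.887
x·lx·mx: 0, 0, 0.888, 0.858, 0.484, 0.15, 0.036, 0 → Σ = 2.416
T = 2.416 / 0.887 = 2.723788… → 2.724

2.724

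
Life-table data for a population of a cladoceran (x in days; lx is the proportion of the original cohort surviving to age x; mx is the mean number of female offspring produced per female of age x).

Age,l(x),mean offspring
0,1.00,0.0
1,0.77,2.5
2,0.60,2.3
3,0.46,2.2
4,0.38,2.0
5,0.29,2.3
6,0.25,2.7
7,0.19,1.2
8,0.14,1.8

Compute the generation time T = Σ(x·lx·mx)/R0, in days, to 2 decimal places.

3.15

lx·mx: 0, 1.925, 1.38, 1.012, 0.76, 0.667, 0.675, 0.228, 0.252 → R0 = 6.899
x·lx·mx: 0, 1.925, 2.76, 3.036, 3.04, 3.335, 4.05, 1.596, 2.016 → Σ = 21.758
T = 21.758 / 6.899 = 3.15379… → 3.15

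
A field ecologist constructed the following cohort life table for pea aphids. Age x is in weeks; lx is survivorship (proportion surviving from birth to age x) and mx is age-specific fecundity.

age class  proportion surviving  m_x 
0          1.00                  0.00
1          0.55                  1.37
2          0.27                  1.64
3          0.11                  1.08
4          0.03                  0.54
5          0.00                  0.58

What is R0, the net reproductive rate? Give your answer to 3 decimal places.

1.331

lx·mx by age: 0, 0.7535, 0.4428, 0.1188, 0.0162, 0
R0 = Σ lx·mx = 1.3313 → 1.331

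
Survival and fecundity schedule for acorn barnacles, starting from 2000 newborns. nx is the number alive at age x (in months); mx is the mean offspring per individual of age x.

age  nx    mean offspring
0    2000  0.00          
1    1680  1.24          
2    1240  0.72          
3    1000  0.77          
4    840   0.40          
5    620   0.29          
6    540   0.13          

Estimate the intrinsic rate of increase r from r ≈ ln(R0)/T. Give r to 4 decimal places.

lx = nx/n0 = nx/2000: 1, 0.84, 0.62, 0.5, 0.42, 0.31, 0.27
R0 = Σ lx·mx = 0 + 1.0416 + 0.4464 + 0.385 + 0.168 + 0.0899 + 0.0351 = 2.166
Σ x·lx·mx = 4.4215; T = 4.4215/2.166 = 2.04132…
r ≈ ln(R0)/T = ln(2.166)/2.04132… = 0.378619… → 0.3786

0.3786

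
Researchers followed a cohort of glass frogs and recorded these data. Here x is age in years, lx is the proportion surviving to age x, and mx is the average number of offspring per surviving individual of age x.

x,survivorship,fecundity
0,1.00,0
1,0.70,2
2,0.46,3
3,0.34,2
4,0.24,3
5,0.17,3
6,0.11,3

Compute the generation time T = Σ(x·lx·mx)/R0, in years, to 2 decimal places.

2.71

lx·mx: 0, 1.4, 1.38, 0.68, 0.72, 0.51, 0.33 → R0 = 5.02
x·lx·mx: 0, 1.4, 2.76, 2.04, 2.88, 2.55, 1.98 → Σ = 13.61
T = 13.61 / 5.02 = 2.711155… → 2.71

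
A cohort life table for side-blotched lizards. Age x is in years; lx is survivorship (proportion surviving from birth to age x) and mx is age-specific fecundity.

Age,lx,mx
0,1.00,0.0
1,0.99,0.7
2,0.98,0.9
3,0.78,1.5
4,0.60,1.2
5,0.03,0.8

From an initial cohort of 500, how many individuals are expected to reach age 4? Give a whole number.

Expected survivors = N0 · l_4 = 500 × 0.60 = 300 → 300

300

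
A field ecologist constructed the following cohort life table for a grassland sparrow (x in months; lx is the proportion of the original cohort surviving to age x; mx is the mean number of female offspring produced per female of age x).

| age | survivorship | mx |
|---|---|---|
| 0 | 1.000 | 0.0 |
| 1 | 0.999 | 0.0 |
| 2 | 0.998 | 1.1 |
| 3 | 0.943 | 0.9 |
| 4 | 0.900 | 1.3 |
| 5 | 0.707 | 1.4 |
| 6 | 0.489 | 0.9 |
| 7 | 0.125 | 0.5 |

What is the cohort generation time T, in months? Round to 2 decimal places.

3.79

lx·mx: 0, 0, 1.0978, 0.8487, 1.17, 0.9898, 0.4401, 0.0625 → R0 = 4.6089
x·lx·mx: 0, 0, 2.1956, 2.5461, 4.68, 4.949, 2.6406, 0.4375 → Σ = 17.4488
T = 17.4488 / 4.6089 = 3.785893… → 3.79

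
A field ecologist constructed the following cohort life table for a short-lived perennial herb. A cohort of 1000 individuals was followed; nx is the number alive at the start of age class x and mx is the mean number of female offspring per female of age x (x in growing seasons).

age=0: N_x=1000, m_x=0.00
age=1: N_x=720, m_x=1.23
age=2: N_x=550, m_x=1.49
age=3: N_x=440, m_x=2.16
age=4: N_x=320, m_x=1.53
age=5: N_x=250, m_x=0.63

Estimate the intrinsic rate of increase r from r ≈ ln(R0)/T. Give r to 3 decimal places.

0.486

lx = nx/n0 = nx/1000: 1, 0.72, 0.55, 0.44, 0.32, 0.25
R0 = Σ lx·mx = 0 + 0.8856 + 0.8195 + 0.9504 + 0.4896 + 0.1575 = 3.3026
Σ x·lx·mx = 8.1217; T = 8.1217/3.3026 = 2.45918…
r ≈ ln(R0)/T = ln(3.3026)/2.45918… = 0.48582… → 0.486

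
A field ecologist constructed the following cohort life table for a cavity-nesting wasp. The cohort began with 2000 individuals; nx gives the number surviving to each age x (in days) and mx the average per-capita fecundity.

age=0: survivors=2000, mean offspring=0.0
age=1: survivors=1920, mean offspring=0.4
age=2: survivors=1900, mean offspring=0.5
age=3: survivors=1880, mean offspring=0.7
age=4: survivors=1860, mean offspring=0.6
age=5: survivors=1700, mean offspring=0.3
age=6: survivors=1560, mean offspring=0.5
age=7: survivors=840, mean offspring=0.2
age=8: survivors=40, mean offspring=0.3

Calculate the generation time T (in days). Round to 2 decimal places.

3.48

lx = nx/n0 = nx/2000: 1, 0.96, 0.95, 0.94, 0.93, 0.85, 0.78, 0.42, 0.02
lx·mx: 0, 0.384, 0.475, 0.658, 0.558, 0.255, 0.39, 0.084, 0.006 → R0 = 2.81
x·lx·mx: 0, 0.384, 0.95, 1.974, 2.232, 1.275, 2.34, 0.588, 0.048 → Σ = 9.791
T = 9.791 / 2.81 = 3.484342… → 3.48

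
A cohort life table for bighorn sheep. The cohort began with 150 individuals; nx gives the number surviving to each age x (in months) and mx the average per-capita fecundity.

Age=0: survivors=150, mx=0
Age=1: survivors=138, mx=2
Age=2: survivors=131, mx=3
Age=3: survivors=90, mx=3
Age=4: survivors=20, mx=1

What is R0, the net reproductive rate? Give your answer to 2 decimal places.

6.39

lx = nx/n0 = nx/150: 1, 0.92, 0.87333…, 0.6, 0.13333…
lx·mx by age: 0, 1.84, 2.62…, 1.8, 0.133333…
R0 = Σ lx·mx = 6.393333… → 6.39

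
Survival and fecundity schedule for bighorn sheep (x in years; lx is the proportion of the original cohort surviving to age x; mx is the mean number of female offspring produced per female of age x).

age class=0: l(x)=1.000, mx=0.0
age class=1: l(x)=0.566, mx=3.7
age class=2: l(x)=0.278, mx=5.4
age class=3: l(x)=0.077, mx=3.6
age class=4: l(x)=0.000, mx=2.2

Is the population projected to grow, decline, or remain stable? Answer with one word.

growing

R0 = Σ lx·mx = 0 + 2.0942 + 1.5012 + 0.2772 + 0 = 3.8726
R0 > 1, so the population is growing.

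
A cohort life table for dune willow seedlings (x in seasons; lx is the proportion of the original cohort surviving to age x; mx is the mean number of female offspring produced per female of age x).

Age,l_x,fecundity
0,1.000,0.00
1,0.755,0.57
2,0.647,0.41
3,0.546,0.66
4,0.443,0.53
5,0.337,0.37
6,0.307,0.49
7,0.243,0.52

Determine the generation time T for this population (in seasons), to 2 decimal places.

lx·mx: 0, 0.43035, 0.26527, 0.36036, 0.23479, 0.12469, 0.15043, 0.12636 → R0 = 1.69225
x·lx·mx: 0, 0.43035, 0.53054, 1.08108, 0.93916, 0.62345, 0.90258, 0.88452 → Σ = 5.39168
T = 5.39168 / 1.69225 = 3.186101… → 3.19

3.19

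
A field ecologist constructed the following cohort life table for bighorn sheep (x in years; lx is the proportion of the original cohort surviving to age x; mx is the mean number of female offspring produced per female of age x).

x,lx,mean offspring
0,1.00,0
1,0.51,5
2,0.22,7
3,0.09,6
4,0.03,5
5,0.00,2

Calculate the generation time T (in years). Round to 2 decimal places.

lx·mx: 0, 2.55, 1.54, 0.54, 0.15, 0 → R0 = 4.78
x·lx·mx: 0, 2.55, 3.08, 1.62, 0.6, 0 → Σ = 7.85
T = 7.85 / 4.78 = 1.642259… → 1.64

1.64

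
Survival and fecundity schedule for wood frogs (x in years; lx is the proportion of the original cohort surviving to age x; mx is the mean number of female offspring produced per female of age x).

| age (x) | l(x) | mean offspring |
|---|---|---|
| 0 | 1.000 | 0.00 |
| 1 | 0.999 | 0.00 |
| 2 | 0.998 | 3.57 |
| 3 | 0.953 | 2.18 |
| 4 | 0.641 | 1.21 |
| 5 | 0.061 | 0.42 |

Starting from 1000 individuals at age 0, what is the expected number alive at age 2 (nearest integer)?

Expected survivors = N0 · l_2 = 1000 × 0.998 = 998 → 998

998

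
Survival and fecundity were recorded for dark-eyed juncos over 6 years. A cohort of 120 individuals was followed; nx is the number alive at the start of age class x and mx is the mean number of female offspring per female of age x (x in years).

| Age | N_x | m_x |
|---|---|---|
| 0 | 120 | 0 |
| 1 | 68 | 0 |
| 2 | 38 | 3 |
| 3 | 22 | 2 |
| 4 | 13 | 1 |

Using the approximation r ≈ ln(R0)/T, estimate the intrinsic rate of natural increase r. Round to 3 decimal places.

lx = nx/n0 = nx/120: 1, 0.56667…, 0.31667…, 0.18333…, 0.10833…
R0 = Σ lx·mx = 0 + 0 + 0.95… + 0.36667… + 0.10833… = 1.425…
Σ x·lx·mx = 3.433333…; T = 3.433333…/1.425… = 2.40936…
r ≈ ln(R0)/T = ln(1.425…)/2.40936… = 0.147… → 0.147

0.147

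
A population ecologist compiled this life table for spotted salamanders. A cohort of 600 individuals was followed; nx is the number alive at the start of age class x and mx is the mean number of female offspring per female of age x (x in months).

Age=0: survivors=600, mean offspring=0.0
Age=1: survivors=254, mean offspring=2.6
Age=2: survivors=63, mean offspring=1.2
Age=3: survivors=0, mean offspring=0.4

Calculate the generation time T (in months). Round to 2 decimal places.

1.10

lx = nx/n0 = nx/600: 1, 0.42333…, 0.105, 0
lx·mx: 0, 1.100667…, 0.126, 0 → R0 = 1.226667…
x·lx·mx: 0, 1.100667…, 0.252, 0 → Σ = 1.352667…
T = 1.352667… / 1.226667… = 1.102717… → 1.10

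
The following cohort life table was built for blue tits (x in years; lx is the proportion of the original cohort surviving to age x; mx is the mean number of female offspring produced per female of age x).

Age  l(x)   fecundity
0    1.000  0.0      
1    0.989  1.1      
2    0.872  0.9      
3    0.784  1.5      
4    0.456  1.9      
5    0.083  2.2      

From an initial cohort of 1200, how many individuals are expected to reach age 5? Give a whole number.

Expected survivors = N0 · l_5 = 1200 × 0.083 = 99.6 → 100

100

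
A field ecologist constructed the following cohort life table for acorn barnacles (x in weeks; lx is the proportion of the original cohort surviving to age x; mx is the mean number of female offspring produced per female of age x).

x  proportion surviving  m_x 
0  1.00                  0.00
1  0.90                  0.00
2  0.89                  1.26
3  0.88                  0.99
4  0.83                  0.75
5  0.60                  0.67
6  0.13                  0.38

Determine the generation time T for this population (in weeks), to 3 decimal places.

3.148

lx·mx: 0, 0, 1.1214, 0.8712, 0.6225, 0.402, 0.0494 → R0 = 3.0665
x·lx·mx: 0, 0, 2.2428, 2.6136, 2.49, 2.01, 0.2964 → Σ = 9.6528
T = 9.6528 / 3.0665 = 3.147823… → 3.148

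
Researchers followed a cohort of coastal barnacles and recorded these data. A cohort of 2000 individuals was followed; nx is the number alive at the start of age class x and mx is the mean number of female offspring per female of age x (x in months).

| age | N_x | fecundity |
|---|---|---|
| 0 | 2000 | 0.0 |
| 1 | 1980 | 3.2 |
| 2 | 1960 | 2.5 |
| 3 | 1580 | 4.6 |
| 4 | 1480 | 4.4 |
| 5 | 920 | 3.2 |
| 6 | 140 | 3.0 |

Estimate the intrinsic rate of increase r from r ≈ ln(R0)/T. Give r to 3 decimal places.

lx = nx/n0 = nx/2000: 1, 0.99, 0.98, 0.79, 0.74, 0.46, 0.07
R0 = Σ lx·mx = 0 + 3.168 + 2.45 + 3.634 + 3.256 + 1.472 + 0.21 = 14.19
Σ x·lx·mx = 40.614; T = 40.614/14.19 = 2.86216…
r ≈ ln(R0)/T = ln(14.19)/2.86216… = 0.92676… → 0.927

0.927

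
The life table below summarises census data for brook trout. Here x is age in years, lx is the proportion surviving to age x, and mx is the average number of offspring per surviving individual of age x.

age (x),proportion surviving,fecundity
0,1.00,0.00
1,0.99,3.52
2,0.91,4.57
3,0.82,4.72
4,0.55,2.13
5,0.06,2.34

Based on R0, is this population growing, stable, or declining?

growing

R0 = Σ lx·mx = 0 + 3.4848 + 4.1587 + 3.8704 + 1.1715 + 0.1404 = 12.8258
R0 > 1, so the population is growing.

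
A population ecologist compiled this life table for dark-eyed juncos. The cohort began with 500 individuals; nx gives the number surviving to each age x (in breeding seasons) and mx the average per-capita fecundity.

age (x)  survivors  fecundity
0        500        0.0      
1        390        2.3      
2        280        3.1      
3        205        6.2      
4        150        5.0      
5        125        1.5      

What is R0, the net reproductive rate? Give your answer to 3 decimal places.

7.947

lx = nx/n0 = nx/500: 1, 0.78, 0.56, 0.41, 0.3, 0.25
lx·mx by age: 0, 1.794, 1.736, 2.542, 1.5, 0.375
R0 = Σ lx·mx = 7.947 → 7.947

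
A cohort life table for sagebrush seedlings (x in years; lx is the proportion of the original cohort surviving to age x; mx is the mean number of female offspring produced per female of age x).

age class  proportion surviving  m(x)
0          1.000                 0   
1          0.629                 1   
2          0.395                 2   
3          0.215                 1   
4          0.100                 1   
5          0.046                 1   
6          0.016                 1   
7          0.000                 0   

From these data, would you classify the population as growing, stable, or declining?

growing

R0 = Σ lx·mx = 0 + 0.629 + 0.79 + 0.215 + 0.1 + 0.046 + 0.016 + 0 = 1.796
R0 > 1, so the population is growing.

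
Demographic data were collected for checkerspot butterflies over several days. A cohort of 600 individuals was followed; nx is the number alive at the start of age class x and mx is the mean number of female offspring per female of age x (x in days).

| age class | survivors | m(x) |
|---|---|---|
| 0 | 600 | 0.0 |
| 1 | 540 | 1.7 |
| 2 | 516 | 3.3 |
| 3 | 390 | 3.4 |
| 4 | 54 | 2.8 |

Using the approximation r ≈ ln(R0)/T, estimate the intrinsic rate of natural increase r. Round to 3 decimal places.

lx = nx/n0 = nx/600: 1, 0.9, 0.86, 0.65, 0.09
R0 = Σ lx·mx = 0 + 1.53 + 2.838 + 2.21 + 0.252 = 6.83
Σ x·lx·mx = 14.844; T = 14.844/6.83 = 2.17335…
r ≈ ln(R0)/T = ln(6.83)/2.17335… = 0.88404… → 0.884

0.884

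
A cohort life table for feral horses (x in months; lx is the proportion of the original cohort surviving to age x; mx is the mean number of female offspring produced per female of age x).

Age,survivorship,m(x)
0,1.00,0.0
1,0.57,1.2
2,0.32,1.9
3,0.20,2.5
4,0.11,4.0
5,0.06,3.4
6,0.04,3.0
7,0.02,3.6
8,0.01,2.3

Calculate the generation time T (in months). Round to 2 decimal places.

lx·mx: 0, 0.684, 0.608, 0.5, 0.44, 0.204, 0.12, 0.072, 0.023 → R0 = 2.651
x·lx·mx: 0, 0.684, 1.216, 1.5, 1.76, 1.02, 0.72, 0.504, 0.184 → Σ = 7.588
T = 7.588 / 2.651 = 2.862316… → 2.86

2.86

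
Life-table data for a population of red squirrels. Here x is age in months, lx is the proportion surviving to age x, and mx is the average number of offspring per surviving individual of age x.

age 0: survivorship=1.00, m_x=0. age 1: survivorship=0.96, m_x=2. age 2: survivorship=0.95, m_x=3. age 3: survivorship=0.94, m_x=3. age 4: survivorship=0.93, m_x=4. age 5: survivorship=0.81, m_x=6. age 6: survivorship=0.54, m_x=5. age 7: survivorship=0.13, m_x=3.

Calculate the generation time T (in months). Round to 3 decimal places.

lx·mx: 0, 1.92, 2.85, 2.82, 3.72, 4.86, 2.7, 0.39 → R0 = 19.26
x·lx·mx: 0, 1.92, 5.7, 8.46, 14.88, 24.3, 16.2, 2.73 → Σ = 74.19
T = 74.19 / 19.26 = 3.852025… → 3.852

3.852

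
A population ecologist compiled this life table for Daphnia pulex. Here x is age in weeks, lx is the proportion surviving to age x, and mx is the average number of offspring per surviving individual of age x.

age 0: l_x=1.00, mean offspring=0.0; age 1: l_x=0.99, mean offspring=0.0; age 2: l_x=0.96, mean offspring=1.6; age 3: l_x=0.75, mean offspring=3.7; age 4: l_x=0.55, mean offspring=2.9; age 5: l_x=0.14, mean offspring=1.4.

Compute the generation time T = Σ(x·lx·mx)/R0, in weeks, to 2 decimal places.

3.07

lx·mx: 0, 0, 1.536, 2.775, 1.595, 0.196 → R0 = 6.102
x·lx·mx: 0, 0, 3.072, 8.325, 6.38, 0.98 → Σ = 18.757
T = 18.757 / 6.102 = 3.07391… → 3.07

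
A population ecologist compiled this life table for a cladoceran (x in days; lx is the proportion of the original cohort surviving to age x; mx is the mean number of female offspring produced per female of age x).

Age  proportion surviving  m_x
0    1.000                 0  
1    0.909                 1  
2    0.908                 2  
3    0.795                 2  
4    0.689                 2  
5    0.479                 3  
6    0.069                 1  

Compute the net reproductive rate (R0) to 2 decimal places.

lx·mx by age: 0, 0.909, 1.816, 1.59, 1.378, 1.437, 0.069
R0 = Σ lx·mx = 7.199 → 7.20

7.20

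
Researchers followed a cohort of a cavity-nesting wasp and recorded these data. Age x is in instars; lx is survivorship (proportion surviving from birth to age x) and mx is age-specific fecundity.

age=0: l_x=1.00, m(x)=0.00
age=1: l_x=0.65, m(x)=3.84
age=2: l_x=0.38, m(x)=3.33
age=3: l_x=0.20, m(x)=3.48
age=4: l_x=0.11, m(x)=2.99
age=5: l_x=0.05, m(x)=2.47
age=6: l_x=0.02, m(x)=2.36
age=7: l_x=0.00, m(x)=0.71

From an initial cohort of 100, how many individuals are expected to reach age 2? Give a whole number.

Expected survivors = N0 · l_2 = 100 × 0.38 = 38 → 38

38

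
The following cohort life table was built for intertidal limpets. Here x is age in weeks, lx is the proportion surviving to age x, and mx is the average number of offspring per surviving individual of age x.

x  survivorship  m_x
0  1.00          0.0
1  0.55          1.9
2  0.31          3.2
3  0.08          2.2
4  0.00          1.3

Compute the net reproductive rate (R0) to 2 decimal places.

2.21

lx·mx by age: 0, 1.045, 0.992, 0.176, 0
R0 = Σ lx·mx = 2.213 → 2.21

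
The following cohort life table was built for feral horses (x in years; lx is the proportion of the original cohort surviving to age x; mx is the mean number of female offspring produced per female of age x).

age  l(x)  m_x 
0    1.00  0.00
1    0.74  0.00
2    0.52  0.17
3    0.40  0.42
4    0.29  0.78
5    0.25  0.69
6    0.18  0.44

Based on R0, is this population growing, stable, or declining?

declining

R0 = Σ lx·mx = 0 + 0 + 0.0884 + 0.168 + 0.2262 + 0.1725 + 0.0792 = 0.7343
R0 < 1, so the population is declining.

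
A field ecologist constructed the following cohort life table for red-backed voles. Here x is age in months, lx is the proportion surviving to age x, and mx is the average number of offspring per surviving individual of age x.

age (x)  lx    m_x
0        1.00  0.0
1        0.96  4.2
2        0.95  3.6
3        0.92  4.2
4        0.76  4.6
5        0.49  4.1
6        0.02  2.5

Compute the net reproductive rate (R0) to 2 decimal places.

16.87

lx·mx by age: 0, 4.032, 3.42, 3.864, 3.496, 2.009, 0.05
R0 = Σ lx·mx = 16.871 → 16.87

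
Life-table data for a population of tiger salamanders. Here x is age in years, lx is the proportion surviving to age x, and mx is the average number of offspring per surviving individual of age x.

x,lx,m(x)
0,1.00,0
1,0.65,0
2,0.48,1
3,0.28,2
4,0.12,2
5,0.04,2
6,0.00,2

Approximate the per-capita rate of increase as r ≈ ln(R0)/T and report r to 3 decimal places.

0.105

R0 = Σ lx·mx = 0 + 0 + 0.48 + 0.56 + 0.24 + 0.08 + 0 = 1.36
Σ x·lx·mx = 4; T = 4/1.36 = 2.94118…
r ≈ ln(R0)/T = ln(1.36)/2.94118… = 0.10454… → 0.105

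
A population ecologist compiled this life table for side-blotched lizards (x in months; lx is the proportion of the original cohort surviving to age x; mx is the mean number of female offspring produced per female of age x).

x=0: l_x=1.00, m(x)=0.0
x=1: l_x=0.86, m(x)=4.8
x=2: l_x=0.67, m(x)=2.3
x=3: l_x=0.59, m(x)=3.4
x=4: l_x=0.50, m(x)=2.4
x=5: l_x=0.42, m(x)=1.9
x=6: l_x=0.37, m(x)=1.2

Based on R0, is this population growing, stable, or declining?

R0 = Σ lx·mx = 0 + 4.128 + 1.541 + 2.006 + 1.2 + 0.798 + 0.444 = 10.117
R0 > 1, so the population is growing.

growing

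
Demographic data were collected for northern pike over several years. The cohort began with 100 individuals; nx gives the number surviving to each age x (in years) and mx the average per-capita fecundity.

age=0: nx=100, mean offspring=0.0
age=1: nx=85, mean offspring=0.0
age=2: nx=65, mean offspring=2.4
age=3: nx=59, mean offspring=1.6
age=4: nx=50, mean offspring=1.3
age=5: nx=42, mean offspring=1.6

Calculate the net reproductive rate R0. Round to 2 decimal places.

3.83

lx = nx/n0 = nx/100: 1, 0.85, 0.65, 0.59, 0.5, 0.42
lx·mx by age: 0, 0, 1.56, 0.944, 0.65, 0.672
R0 = Σ lx·mx = 3.826 → 3.83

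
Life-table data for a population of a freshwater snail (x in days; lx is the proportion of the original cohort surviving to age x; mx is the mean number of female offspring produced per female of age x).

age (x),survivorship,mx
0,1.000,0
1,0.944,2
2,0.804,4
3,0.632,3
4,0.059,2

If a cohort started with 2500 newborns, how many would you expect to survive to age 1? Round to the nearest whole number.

Expected survivors = N0 · l_1 = 2500 × 0.944 = 2360 → 2360

2360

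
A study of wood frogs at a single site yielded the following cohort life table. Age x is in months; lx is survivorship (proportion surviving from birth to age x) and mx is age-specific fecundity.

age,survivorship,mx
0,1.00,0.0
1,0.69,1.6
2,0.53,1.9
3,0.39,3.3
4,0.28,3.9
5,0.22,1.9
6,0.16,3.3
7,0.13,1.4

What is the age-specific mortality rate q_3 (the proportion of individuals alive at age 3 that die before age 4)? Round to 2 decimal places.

q_3 = (l_3 − l_4) / l_3 = (0.39 − 0.28) / 0.39
     = 0.11 / 0.39 = 0.282051… → 0.28

0.28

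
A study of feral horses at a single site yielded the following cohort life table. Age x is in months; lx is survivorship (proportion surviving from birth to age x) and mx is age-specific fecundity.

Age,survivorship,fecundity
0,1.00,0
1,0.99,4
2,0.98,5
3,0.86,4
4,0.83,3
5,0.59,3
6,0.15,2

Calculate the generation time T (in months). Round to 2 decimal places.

2.65

lx·mx: 0, 3.96, 4.9, 3.44, 2.49, 1.77, 0.3 → R0 = 16.86
x·lx·mx: 0, 3.96, 9.8, 10.32, 9.96, 8.85, 1.8 → Σ = 44.69
T = 44.69 / 16.86 = 2.650652… → 2.65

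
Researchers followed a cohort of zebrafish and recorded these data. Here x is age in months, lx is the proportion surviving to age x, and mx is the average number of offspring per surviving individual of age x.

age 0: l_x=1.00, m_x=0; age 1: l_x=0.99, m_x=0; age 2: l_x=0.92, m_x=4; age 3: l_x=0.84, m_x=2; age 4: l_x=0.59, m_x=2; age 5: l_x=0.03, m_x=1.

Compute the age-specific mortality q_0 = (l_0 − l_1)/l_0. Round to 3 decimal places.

0.010

q_0 = (l_0 − l_1) / l_0 = (1 − 0.99) / 1
     = 0.01 / 1 = 0.01 → 0.010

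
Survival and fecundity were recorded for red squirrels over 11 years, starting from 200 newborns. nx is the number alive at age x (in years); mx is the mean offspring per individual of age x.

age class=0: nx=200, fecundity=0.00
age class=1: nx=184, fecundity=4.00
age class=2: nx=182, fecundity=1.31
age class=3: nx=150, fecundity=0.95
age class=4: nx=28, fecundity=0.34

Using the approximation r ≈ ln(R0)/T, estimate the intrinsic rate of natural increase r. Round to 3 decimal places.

lx = nx/n0 = nx/200: 1, 0.92, 0.91, 0.75, 0.14
R0 = Σ lx·mx = 0 + 3.68 + 1.1921 + 0.7125 + 0.0476 = 5.6322
Σ x·lx·mx = 8.3921; T = 8.3921/5.6322 = 1.49002…
r ≈ ln(R0)/T = ln(5.6322)/1.49002… = 1.16005… → 1.160

1.160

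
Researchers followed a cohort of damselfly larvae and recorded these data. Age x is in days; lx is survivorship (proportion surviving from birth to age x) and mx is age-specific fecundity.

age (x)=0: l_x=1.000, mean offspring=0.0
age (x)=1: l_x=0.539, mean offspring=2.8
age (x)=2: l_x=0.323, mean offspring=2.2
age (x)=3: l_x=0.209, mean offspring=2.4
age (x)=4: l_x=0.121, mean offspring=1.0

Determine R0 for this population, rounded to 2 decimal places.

2.84

lx·mx by age: 0, 1.5092, 0.7106, 0.5016, 0.121
R0 = Σ lx·mx = 2.8424 → 2.84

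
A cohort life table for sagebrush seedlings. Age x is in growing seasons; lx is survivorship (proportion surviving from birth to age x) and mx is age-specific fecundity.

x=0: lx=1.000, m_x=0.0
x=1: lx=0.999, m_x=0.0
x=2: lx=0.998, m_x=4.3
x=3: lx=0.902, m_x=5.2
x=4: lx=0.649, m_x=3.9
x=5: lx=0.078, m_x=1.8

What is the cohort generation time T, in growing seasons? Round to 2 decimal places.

2.87

lx·mx: 0, 0, 4.2914, 4.6904, 2.5311, 0.1404 → R0 = 11.6533
x·lx·mx: 0, 0, 8.5828, 14.0712, 10.1244, 0.702 → Σ = 33.4804
T = 33.4804 / 11.6533 = 2.87304… → 2.87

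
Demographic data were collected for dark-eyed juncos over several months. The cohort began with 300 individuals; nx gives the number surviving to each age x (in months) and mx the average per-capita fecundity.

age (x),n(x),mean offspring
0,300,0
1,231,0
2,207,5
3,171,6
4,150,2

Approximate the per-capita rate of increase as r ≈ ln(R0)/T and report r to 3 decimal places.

lx = nx/n0 = nx/300: 1, 0.77, 0.69, 0.57, 0.5
R0 = Σ lx·mx = 0 + 0 + 3.45 + 3.42 + 1 = 7.87
Σ x·lx·mx = 21.16; T = 21.16/7.87 = 2.68869…
r ≈ ln(R0)/T = ln(7.87)/2.68869… = 0.76731… → 0.767

0.767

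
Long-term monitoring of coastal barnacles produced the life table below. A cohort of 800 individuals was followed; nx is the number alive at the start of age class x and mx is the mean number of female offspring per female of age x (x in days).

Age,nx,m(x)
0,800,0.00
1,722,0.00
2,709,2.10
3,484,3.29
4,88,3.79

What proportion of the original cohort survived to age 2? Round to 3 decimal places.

l_2 = n_2/n_0 = 709/800 = 0.88625 → 0.886

0.886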